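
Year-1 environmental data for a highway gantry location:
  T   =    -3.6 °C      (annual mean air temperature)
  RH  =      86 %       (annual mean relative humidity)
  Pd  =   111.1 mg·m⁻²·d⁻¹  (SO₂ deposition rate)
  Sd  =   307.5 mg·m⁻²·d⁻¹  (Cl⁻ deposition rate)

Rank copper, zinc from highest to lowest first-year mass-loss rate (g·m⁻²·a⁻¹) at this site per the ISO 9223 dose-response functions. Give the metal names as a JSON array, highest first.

["zinc", "copper"]

copper: temperature factor f = +0.126·(-13.6) = -1.7136
  Pd branch = 0.0053·Pd^0.26·e^(0.059·RH+f) = 0.5195 μm/a
  Cl⁻ term: 0.01025·307.5^0.27·exp(0.036·86+0.049·-3.6) = 0.8921
  r_corr = 0.5195 + 0.8921 = 1.412 μm/a
  mass loss = 1.412 μm/a × 8.96 g/cm³ = 12.65 g·m⁻²·a⁻¹
zinc: f(T) = +0.038·(T−10) [T≤10 °C] = -0.5168
  Pd branch = 0.0129·Pd^0.44·e^(0.046·RH+f) = 3.194 μm/a
  Cl⁻ term: 0.0175·307.5^0.57·exp(0.008·86+0.085·-3.6) = 0.6714
  r_corr = 3.194 + 0.6714 = 3.865 μm/a
  mass loss = 3.865 μm/a × 7.14 g/cm³ = 27.6 g·m⁻²·a⁻¹
Ordering by g·m⁻²·a⁻¹: zinc (27.6) > copper (12.6)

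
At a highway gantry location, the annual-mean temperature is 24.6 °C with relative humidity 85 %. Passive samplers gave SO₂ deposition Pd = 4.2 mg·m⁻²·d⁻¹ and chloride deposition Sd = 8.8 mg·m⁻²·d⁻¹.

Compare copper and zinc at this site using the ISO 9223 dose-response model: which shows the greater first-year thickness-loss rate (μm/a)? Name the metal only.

copper

copper: T>10 °C ⇒ hinge -0.080·(24.6−10) = -1.1680
  SO₂ term: 0.0053·4.2^0.26·exp(0.059·85-1.1680) = 0.3606
  Sd branch = 0.01025·Sd^0.27·e^(0.036·RH+0.049·T) = 1.313 μm/a
  r_corr = 0.3606 + 1.313 = 1.673 μm/a
zinc: temperature factor f = -0.071·(14.6) = -1.0366
  SO₂ term: 0.0129·4.2^0.44·exp(0.046·85-1.0366) = 0.4293
  Cl⁻ term: 0.0175·8.8^0.57·exp(0.008·85+0.085·24.6) = 0.9657
  r_corr = 0.4293 + 0.9657 = 1.395 μm/a
Ordering by μm/a: copper (1.67) > zinc (1.39)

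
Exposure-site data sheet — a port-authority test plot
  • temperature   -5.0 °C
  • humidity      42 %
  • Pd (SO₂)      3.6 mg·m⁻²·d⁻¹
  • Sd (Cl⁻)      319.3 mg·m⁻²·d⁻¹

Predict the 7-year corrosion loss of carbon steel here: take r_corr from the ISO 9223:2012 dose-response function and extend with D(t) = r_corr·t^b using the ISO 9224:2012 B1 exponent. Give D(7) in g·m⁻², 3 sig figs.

D(7) = 277 g·m⁻²

carbon steel: T≤10 °C ⇒ hinge +0.150·(-5.0−10) = -2.2500
  sulphur-dioxide contribution → 0.8412 μm/a
  chloride contribution → 11.92 μm/a
  total first-year rate 12.76 μm/a
Power-law: D(7) = r_corr · 7^0.523
  D(7) = 12.76 × 7^0.523 = 12.76 × 2.767 = 35.31 μm
  Mass loss = 35.31 μm × 7.85 g/cm³ = 277.2 g·m⁻²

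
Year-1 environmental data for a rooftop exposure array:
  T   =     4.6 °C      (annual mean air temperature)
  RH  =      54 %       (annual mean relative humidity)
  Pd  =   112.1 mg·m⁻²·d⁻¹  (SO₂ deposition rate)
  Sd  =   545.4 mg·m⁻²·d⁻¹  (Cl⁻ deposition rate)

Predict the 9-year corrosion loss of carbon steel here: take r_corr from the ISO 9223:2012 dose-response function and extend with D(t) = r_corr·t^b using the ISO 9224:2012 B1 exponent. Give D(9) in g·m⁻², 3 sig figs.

D(9) = 1.57e+03 g·m⁻²

carbon steel: T≤10 °C ⇒ hinge +0.150·(4.6−10) = -0.8100
  sulphur-dioxide contribution → 26.98 μm/a
  chloride contribution → 36.24 μm/a
  total first-year rate 63.22 μm/a
Power-law: D(9) = r_corr · 9^0.523
  D(9) = 63.22 × 9^0.523 = 63.22 × 3.156 = 199.5 μm
  Mass loss = 199.5 μm × 7.85 g/cm³ = 1566 g·m⁻²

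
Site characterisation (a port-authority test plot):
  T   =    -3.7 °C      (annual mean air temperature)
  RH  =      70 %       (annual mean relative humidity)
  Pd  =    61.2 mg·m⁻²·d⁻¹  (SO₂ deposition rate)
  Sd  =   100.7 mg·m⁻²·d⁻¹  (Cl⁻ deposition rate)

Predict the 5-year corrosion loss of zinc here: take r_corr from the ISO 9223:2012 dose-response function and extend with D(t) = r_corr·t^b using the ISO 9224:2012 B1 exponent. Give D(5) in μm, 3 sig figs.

zinc: temperature factor f = +0.038·(-13.7) = -0.5206
  sulphur-dioxide contribution → 1.172 μm/a
  chloride contribution → 0.31 μm/a
  ⇒ r_corr(zinc) = 1.482 μm/a
ISO 9224: D(t) = r_corr · t^b with b = 0.813 (zinc, B1)
  D(5) = 1.482 × 5^0.813 = 1.482 × 3.701 = 5.486 μm

D(5) = 5.49 μm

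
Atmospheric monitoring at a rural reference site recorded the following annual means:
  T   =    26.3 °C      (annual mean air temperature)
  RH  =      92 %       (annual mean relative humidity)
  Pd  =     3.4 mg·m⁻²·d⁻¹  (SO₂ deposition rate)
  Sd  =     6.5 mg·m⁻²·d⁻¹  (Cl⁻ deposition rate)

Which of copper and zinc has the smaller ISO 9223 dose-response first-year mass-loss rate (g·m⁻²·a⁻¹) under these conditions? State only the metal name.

copper: T>10 °C ⇒ hinge -0.080·(26.3−10) = -1.3040
  SO₂ term: 0.0053·3.4^0.26·exp(0.059·92-1.3040) = 0.4503
  Sd branch = 0.01025·Sd^0.27·e^(0.036·RH+0.049·T) = 1.691 μm/a
  r_corr = 0.4503 + 1.691 = 2.142 μm/a
  mass loss = 2.142 μm/a × 8.96 g/cm³ = 19.19 g·m⁻²·a⁻¹
zinc: temperature factor f = -0.071·(16.3) = -1.1573
  Pd branch = 0.0129·Pd^0.44·e^(0.046·RH+f) = 0.4784 μm/a
  Cl⁻ term: 0.0175·6.5^0.57·exp(0.008·92+0.085·26.3) = 0.9929
  r_corr = 0.4784 + 0.9929 = 1.471 μm/a
  mass loss = 1.471 μm/a × 7.14 g/cm³ = 10.5 g·m⁻²·a⁻¹
Ordering by g·m⁻²·a⁻¹: copper (19.2) > zinc (10.5)

zinc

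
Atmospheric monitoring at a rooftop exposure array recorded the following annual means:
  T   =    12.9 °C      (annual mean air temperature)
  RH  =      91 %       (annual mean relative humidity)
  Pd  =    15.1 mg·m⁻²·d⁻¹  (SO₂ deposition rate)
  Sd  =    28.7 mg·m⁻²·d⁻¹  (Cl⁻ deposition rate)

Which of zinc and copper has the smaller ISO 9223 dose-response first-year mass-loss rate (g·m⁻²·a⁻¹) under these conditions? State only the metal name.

zinc: temperature factor f = -0.071·(2.9) = -0.2059
  Pd branch = 0.0129·Pd^0.44·e^(0.046·RH+f) = 2.28 μm/a
  Sd branch = 0.0175·Sd^0.57·e^(0.008·RH+0.085·T) = 0.7352 μm/a
  sum: 2.28 + 0.7352 → r_corr = 3.015 μm/a
  mass loss = 3.015 μm/a × 7.14 g/cm³ = 21.53 g·m⁻²·a⁻¹
copper: T>10 °C ⇒ hinge -0.080·(12.9−10) = -0.2320
  Pd branch = 0.0053·Pd^0.26·e^(0.059·RH+f) = 1.827 μm/a
  Sd branch = 0.01025·Sd^0.27·e^(0.036·RH+0.049·T) = 1.264 μm/a
  r_corr = 1.827 + 1.264 = 3.091 μm/a
  mass loss = 3.091 μm/a × 8.96 g/cm³ = 27.69 g·m⁻²·a⁻¹
Ordering by g·m⁻²·a⁻¹: copper (27.7) > zinc (21.5)

zinc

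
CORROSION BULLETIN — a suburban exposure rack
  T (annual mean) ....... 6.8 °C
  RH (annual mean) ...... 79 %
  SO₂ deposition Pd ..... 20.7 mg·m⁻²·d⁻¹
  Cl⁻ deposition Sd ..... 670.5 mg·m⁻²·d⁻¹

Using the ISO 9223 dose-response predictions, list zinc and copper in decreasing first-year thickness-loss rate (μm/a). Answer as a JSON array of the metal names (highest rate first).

["zinc", "copper"]

zinc: f(T) = +0.038·(T−10) [T≤10 °C] = -0.1216
  Pd branch = 0.0129·Pd^0.44·e^(0.046·RH+f) = 1.641 μm/a
  Cl⁻ term: 0.0175·670.5^0.57·exp(0.008·79+0.085·6.8) = 2.397
  r_corr = 1.641 + 2.397 = 4.037 μm/a
copper: f(T) = +0.126·(T−10) [T≤10 °C] = -0.4032
  Pd branch = 0.0053·Pd^0.26·e^(0.059·RH+f) = 0.8233 μm/a
  Sd branch = 0.01025·Sd^0.27·e^(0.036·RH+0.049·T) = 1.425 μm/a
  r_corr = 0.8233 + 1.425 = 2.248 μm/a
Ordering by μm/a: zinc (4.04) > copper (2.25)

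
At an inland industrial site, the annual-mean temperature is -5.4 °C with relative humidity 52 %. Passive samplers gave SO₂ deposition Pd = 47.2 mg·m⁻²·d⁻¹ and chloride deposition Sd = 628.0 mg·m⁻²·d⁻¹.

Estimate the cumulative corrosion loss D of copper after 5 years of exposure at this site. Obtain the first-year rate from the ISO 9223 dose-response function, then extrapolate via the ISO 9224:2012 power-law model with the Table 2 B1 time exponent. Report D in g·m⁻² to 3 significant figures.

D(5) = 8.80 g·m⁻²

copper: T≤10 °C ⇒ hinge +0.126·(-5.4−10) = -1.9404
  Pd branch = 0.0053·Pd^0.26·e^(0.059·RH+f) = 0.04459 μm/a
  Cl⁻ term: 0.01025·628.0^0.27·exp(0.036·52+0.049·-5.4) = 0.2912
  sum: 0.04459 + 0.2912 → r_corr = 0.3358 μm/a
Power-law: D(5) = r_corr · 5^0.667
  D(5) = 0.3358 × 5^0.667 = 0.3358 × 2.926 = 0.9825 μm
  Mass loss = 0.9825 μm × 8.96 g/cm³ = 8.803 g·m⁻²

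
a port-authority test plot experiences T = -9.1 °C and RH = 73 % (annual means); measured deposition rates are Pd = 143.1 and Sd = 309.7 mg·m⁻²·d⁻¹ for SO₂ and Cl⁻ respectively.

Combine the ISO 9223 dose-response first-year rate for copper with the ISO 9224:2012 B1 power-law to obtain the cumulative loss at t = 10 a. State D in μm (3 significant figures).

D(10) = 2.58 μm

copper: temperature factor f = +0.126·(-19.1) = -2.4066
  sulphur-dioxide contribution → 0.1288 μm/a
  chloride contribution → 0.4275 μm/a
  total first-year rate 0.5564 μm/a
ISO 9224: D(t) = r_corr · t^b with b = 0.667 (copper, B1)
  D(10) = 0.5564 × 10^0.667 = 0.5564 × 4.645 = 2.584 μm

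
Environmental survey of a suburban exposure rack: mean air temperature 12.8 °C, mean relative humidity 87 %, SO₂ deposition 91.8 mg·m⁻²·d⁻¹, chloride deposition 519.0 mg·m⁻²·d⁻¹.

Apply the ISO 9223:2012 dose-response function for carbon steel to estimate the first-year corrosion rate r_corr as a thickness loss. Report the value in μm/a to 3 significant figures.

r_corr = 236 μm/a

carbon steel: T>10 °C ⇒ hinge -0.054·(12.8−10) = -0.1512
  Pd branch = 1.77·Pd^0.52·e^(0.02·RH+f) = 90.92 μm/a
  Cl⁻ term: 0.102·519.0^0.62·exp(0.033·87+0.04·12.8) = 145
  r_corr = 90.92 + 145 = 235.9 μm/a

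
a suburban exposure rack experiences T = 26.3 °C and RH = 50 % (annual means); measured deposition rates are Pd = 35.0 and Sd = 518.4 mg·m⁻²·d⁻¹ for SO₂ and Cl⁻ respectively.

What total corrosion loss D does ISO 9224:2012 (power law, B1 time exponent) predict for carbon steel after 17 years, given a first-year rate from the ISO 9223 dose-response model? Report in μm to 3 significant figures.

D(17) = 378 μm

carbon steel: f(T) = -0.054·(T−10) [T>10 °C] = -0.8802
  sulphur-dioxide contribution → 12.67 μm/a
  chloride contribution → 73.31 μm/a
  ⇒ r_corr(carbon steel) = 85.98 μm/a
ISO 9224: D(t) = r_corr · t^b with b = 0.523 (carbon steel, B1)
  D(17) = 85.98 × 17^0.523 = 85.98 × 4.401 = 378.4 μm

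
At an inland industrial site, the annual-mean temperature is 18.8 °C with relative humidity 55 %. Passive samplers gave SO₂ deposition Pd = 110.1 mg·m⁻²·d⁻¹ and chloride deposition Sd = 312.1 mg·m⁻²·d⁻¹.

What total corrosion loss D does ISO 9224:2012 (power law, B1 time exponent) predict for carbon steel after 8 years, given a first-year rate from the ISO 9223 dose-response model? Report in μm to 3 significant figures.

carbon steel: T>10 °C ⇒ hinge -0.054·(18.8−10) = -0.4752
  sulphur-dioxide contribution → 38.11 μm/a
  chloride contribution → 46.76 μm/a
  total first-year rate 84.87 μm/a
Long-term exponent b (ISO 9224 Table 2, B1) = 0.523
  D(8) = 84.87 × 8^0.523 = 84.87 × 2.967 = 251.8 μm

D(8) = 252 μm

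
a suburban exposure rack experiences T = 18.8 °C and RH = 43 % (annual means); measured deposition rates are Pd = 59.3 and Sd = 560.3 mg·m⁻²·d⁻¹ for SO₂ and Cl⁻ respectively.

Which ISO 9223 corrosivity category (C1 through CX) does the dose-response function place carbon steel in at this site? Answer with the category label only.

C4

carbon steel: T>10 °C ⇒ hinge -0.054·(18.8−10) = -0.4752
  Pd branch = 1.77·Pd^0.52·e^(0.02·RH+f) = 21.73 μm/a
  Sd branch = 0.102·Sd^0.62·e^(0.033·RH+0.04·T) = 45.23 μm/a
  r_corr = 21.73 + 45.23 = 66.97 μm/a
ISO 9223 Table 2 (carbon steel): 50 < 67 ≤ 80 μm/a ⇒ C4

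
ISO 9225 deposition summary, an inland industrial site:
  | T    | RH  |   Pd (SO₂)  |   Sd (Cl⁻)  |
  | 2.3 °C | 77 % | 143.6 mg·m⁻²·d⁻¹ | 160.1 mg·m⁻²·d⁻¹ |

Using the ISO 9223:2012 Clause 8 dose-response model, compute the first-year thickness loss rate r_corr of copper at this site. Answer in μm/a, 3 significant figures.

r_corr = 1.41 μm/a

copper: T≤10 °C ⇒ hinge +0.126·(2.3−10) = -0.9702
  SO₂ term: 0.0053·143.6^0.26·exp(0.059·77-0.9702) = 0.6867
  Cl⁻ term: 0.01025·160.1^0.27·exp(0.036·77+0.049·2.3) = 0.7223
  r_corr = 0.6867 + 0.7223 = 1.409 μm/a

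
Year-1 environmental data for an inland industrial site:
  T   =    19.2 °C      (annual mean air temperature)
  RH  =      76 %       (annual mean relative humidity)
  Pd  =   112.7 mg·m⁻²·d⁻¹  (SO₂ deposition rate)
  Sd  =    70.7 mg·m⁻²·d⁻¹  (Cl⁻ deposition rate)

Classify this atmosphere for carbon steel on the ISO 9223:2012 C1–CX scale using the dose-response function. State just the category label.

C5

carbon steel: f(T) = -0.054·(T−10) [T>10 °C] = -0.4968
  sulphur-dioxide contribution → 57.46 μm/a
  chloride contribution → 37.84 μm/a
  total first-year rate 95.3 μm/a
ISO 9223 Table 2 (carbon steel): 80 < 95.3 ≤ 200 μm/a ⇒ C5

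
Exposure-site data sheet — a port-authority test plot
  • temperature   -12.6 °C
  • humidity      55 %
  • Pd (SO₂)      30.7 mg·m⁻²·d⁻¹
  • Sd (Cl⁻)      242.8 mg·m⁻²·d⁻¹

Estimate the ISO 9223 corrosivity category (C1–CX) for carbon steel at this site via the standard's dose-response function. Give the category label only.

C2

carbon steel: f(T) = +0.150·(T−10) [T≤10 °C] = -3.3900
  sulphur-dioxide contribution → 1.064 μm/a
  chloride contribution → 11.4 μm/a
  total first-year rate 12.46 μm/a
ISO 9223 Table 2 (carbon steel): 1.3 < 12.5 ≤ 25 μm/a ⇒ C2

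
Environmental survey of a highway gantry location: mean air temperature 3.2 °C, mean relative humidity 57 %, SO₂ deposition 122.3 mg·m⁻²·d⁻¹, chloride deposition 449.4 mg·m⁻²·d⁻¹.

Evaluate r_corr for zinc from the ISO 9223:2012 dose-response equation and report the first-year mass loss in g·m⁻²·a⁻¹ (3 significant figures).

zinc: T≤10 °C ⇒ hinge +0.038·(3.2−10) = -0.2584
  Pd branch = 0.0129·Pd^0.44·e^(0.046·RH+f) = 1.136 μm/a
  Sd branch = 0.0175·Sd^0.57·e^(0.008·RH+0.085·T) = 1.178 μm/a
  sum: 1.136 + 1.178 → r_corr = 2.315 μm/a
Convert to mass loss: 2.315 μm/a × 7.14 g/cm³ = 16.53 g·m⁻²·a⁻¹

r_corr = 16.5 g·m⁻²·a⁻¹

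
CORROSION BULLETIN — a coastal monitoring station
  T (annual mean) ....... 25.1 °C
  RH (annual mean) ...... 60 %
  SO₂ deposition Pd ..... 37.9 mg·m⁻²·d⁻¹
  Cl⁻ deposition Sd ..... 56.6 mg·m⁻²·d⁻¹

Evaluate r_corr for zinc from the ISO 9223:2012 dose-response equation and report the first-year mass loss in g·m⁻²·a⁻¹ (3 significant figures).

zinc: f(T) = -0.071·(T−10) [T>10 °C] = -1.0721
  SO₂ term: 0.0129·37.9^0.44·exp(0.046·60-1.0721) = 0.3453
  Sd branch = 0.0175·Sd^0.57·e^(0.008·RH+0.085·T) = 2.383 μm/a
  r_corr = 0.3453 + 2.383 = 2.729 μm/a
Convert to mass loss: 2.729 μm/a × 7.14 g/cm³ = 19.48 g·m⁻²·a⁻¹

r_corr = 19.5 g·m⁻²·a⁻¹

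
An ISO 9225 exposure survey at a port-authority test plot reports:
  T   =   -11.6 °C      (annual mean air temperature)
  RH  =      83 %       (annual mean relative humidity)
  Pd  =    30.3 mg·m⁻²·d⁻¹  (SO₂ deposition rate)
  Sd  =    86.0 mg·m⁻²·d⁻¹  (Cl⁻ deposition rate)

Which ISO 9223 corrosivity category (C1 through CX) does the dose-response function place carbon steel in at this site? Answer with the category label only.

carbon steel: T≤10 °C ⇒ hinge +0.150·(-11.6−10) = -3.2400
  Pd branch = 1.77·Pd^0.52·e^(0.02·RH+f) = 2.149 μm/a
  Cl⁻ term: 0.102·86.0^0.62·exp(0.033·83+0.04·-11.6) = 15.7
  sum: 2.149 + 15.7 → r_corr = 17.85 μm/a
17.9 μm/a falls in (1.3, 25] for carbon steel → category C2

C2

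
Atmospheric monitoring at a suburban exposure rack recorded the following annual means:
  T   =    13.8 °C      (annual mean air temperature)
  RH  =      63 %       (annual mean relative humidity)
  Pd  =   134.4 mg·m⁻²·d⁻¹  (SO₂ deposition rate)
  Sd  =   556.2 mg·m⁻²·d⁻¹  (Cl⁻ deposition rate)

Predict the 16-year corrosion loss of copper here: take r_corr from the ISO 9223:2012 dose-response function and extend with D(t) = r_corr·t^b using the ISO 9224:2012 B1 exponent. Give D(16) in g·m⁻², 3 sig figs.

D(16) = 93.9 g·m⁻²

copper: f(T) = -0.080·(T−10) [T>10 °C] = -0.3040
  sulphur-dioxide contribution → 0.5753 μm/a
  chloride contribution → 1.073 μm/a
  total first-year rate 1.648 μm/a
ISO 9224: D(t) = r_corr · t^b with b = 0.667 (copper, B1)
  D(16) = 1.648 × 16^0.667 = 1.648 × 6.355 = 10.48 μm
  Mass loss = 10.48 μm × 8.96 g/cm³ = 93.86 g·m⁻²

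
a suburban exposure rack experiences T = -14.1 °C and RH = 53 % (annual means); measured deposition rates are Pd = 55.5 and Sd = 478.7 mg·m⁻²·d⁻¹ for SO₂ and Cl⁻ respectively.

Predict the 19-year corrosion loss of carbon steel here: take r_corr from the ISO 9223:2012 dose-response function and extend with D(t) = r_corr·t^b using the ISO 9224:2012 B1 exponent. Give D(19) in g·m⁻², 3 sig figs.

carbon steel: T≤10 °C ⇒ hinge +0.150·(-14.1−10) = -3.6150
  SO₂ term: 1.77·55.5^0.52·exp(0.02·53-3.6150) = 1.11
  Cl⁻ term: 0.102·478.7^0.62·exp(0.033·53+0.04·-14.1) = 15.31
  r_corr = 1.11 + 15.31 = 16.42 μm/a
Long-term exponent b (ISO 9224 Table 2, B1) = 0.523
  D(19) = 16.42 × 19^0.523 = 16.42 × 4.664 = 76.57 μm
  Mass loss = 76.57 μm × 7.85 g/cm³ = 601.1 g·m⁻²

D(19) = 601 g·m⁻²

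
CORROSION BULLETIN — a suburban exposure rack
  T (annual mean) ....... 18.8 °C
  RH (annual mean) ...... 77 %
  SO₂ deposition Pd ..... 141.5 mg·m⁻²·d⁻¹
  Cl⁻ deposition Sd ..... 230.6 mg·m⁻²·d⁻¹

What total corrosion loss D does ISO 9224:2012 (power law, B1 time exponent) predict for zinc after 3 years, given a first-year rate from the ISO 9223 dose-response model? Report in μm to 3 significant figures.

D(3) = 13.8 μm

zinc: T>10 °C ⇒ hinge -0.071·(18.8−10) = -0.6248
  SO₂ term: 0.0129·141.5^0.44·exp(0.046·77-0.6248) = 2.108
  Sd branch = 0.0175·Sd^0.57·e^(0.008·RH+0.085·T) = 3.56 μm/a
  sum: 2.108 + 3.56 → r_corr = 5.667 μm/a
ISO 9224: D(t) = r_corr · t^b with b = 0.813 (zinc, B1)
  D(3) = 5.667 × 3^0.813 = 5.667 × 2.443 = 13.84 μm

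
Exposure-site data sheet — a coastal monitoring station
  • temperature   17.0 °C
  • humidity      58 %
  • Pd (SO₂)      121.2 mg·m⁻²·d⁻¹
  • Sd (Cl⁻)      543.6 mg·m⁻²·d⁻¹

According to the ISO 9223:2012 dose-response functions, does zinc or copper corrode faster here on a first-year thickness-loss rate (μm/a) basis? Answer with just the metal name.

zinc

zinc: temperature factor f = -0.071·(7.0) = -0.4970
  Pd branch = 0.0129·Pd^0.44·e^(0.046·RH+f) = 0.9337 μm/a
  Sd branch = 0.0175·Sd^0.57·e^(0.008·RH+0.085·T) = 4.278 μm/a
  sum: 0.9337 + 4.278 → r_corr = 5.211 μm/a
copper: f(T) = -0.080·(T−10) [T>10 °C] = -0.5600
  SO₂ term: 0.0053·121.2^0.26·exp(0.059·58-0.5600) = 0.3228
  Sd branch = 0.01025·Sd^0.27·e^(0.036·RH+0.049·T) = 1.042 μm/a
  r_corr = 0.3228 + 1.042 = 1.365 μm/a
Ordering by μm/a: zinc (5.21) > copper (1.36)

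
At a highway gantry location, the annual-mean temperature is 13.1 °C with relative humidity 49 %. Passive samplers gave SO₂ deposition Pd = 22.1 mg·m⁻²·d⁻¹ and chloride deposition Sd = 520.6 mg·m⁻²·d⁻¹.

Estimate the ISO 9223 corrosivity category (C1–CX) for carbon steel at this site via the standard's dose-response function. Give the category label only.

C4

carbon steel: f(T) = -0.054·(T−10) [T>10 °C] = -0.1674
  SO₂ term: 1.77·22.1^0.52·exp(0.02·49-0.1674) = 19.95
  Cl⁻ term: 0.102·520.6^0.62·exp(0.033·49+0.04·13.1) = 41.94
  sum: 19.95 + 41.94 → r_corr = 61.89 μm/a
Category bounds: 50…80 μm/a bracket r_corr ⇒ C4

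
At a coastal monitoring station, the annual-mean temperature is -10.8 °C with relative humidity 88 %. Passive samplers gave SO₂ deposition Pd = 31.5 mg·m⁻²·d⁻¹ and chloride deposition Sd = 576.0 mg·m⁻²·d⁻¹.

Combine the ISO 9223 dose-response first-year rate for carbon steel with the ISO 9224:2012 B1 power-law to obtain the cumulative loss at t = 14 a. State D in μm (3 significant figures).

carbon steel: f(T) = +0.150·(T−10) [T≤10 °C] = -3.1200
  Pd branch = 1.77·Pd^0.52·e^(0.02·RH+f) = 2.732 μm/a
  Cl⁻ term: 0.102·576.0^0.62·exp(0.033·88+0.04·-10.8) = 62.18
  sum: 2.732 + 62.18 → r_corr = 64.91 μm/a
Power-law: D(14) = r_corr · 14^0.523
  D(14) = 64.91 × 14^0.523 = 64.91 × 3.976 = 258.1 μm

D(14) = 258 μm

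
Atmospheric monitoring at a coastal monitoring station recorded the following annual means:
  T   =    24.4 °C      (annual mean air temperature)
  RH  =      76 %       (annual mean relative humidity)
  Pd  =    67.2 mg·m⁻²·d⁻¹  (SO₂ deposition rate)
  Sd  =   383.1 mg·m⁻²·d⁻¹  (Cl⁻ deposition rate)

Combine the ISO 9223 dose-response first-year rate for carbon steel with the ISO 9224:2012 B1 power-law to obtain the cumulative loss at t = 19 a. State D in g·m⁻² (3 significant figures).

carbon steel: temperature factor f = -0.054·(14.4) = -0.7776
  sulphur-dioxide contribution → 33.16 μm/a
  chloride contribution → 132.8 μm/a
  ⇒ r_corr(carbon steel) = 166 μm/a
Power-law: D(19) = r_corr · 19^0.523
  D(19) = 166 × 19^0.523 = 166 × 4.664 = 774.3 μm
  Mass loss = 774.3 μm × 7.85 g/cm³ = 6078 g·m⁻²

D(19) = 6.08e+03 g·m⁻²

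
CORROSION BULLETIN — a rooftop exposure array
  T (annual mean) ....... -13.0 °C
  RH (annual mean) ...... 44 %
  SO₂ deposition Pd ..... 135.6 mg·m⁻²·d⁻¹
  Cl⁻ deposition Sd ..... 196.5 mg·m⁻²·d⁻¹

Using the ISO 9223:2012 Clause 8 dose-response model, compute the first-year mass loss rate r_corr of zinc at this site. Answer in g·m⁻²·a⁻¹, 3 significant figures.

zinc: temperature factor f = +0.038·(-23.0) = -0.8740
  SO₂ term: 0.0129·135.6^0.44·exp(0.046·44-0.8740) = 0.3534
  Sd branch = 0.0175·Sd^0.57·e^(0.008·RH+0.085·T) = 0.1672 μm/a
  sum: 0.3534 + 0.1672 → r_corr = 0.5206 μm/a
Convert to mass loss: 0.5206 μm/a × 7.14 g/cm³ = 3.717 g·m⁻²·a⁻¹

r_corr = 3.72 g·m⁻²·a⁻¹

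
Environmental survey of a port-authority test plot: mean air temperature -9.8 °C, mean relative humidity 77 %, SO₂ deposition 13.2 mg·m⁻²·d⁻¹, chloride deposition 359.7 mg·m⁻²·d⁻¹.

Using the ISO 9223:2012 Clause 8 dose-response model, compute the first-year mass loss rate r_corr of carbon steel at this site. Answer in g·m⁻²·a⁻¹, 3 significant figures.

r_corr = 277 g·m⁻²·a⁻¹

carbon steel: temperature factor f = +0.150·(-19.8) = -2.9700
  Pd branch = 1.77·Pd^0.52·e^(0.02·RH+f) = 1.62 μm/a
  Cl⁻ term: 0.102·359.7^0.62·exp(0.033·77+0.04·-9.8) = 33.62
  sum: 1.62 + 33.62 → r_corr = 35.24 μm/a
Convert to mass loss: 35.24 μm/a × 7.85 g/cm³ = 276.6 g·m⁻²·a⁻¹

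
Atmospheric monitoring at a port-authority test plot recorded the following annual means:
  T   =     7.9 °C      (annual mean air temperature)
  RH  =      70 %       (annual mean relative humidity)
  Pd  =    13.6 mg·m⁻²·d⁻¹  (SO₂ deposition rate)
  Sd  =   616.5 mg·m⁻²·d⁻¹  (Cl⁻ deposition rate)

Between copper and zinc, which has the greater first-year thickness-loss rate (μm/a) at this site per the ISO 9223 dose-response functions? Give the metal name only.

copper: f(T) = +0.126·(T−10) [T≤10 °C] = -0.2646
  SO₂ term: 0.0053·13.6^0.26·exp(0.059·70-0.2646) = 0.4986
  Cl⁻ term: 0.01025·616.5^0.27·exp(0.036·70+0.049·7.9) = 1.063
  sum: 0.4986 + 1.063 → r_corr = 1.562 μm/a
zinc: temperature factor f = +0.038·(-2.1) = -0.0798
  SO₂ term: 0.0129·13.6^0.44·exp(0.046·70-0.0798) = 0.94
  Cl⁻ term: 0.0175·616.5^0.57·exp(0.008·70+0.085·7.9) = 2.334
  sum: 0.94 + 2.334 → r_corr = 3.274 μm/a
Ordering by μm/a: zinc (3.27) > copper (1.56)

zinc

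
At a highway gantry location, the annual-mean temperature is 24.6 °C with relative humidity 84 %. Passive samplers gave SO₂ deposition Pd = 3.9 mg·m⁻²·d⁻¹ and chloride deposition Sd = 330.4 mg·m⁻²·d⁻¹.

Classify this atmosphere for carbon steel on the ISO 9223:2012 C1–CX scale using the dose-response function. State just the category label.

carbon steel: f(T) = -0.054·(T−10) [T>10 °C] = -0.7884
  Pd branch = 1.77·Pd^0.52·e^(0.02·RH+f) = 8.761 μm/a
  Cl⁻ term: 0.102·330.4^0.62·exp(0.033·84+0.04·24.6) = 159.1
  sum: 8.761 + 159.1 → r_corr = 167.8 μm/a
Category bounds: 80…200 μm/a bracket r_corr ⇒ C5

C5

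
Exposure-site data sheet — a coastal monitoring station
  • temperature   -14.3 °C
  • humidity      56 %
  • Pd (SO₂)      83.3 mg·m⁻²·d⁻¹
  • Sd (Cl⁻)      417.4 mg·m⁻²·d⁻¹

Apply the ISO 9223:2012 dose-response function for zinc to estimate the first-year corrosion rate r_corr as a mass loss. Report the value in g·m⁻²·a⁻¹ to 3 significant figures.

zinc: T≤10 °C ⇒ hinge +0.038·(-14.3−10) = -0.9234
  sulphur-dioxide contribution → 0.4714 μm/a
  chloride contribution → 0.2532 μm/a
  total first-year rate 0.7246 μm/a
Convert to mass loss: 0.7246 μm/a × 7.14 g/cm³ = 5.174 g·m⁻²·a⁻¹

r_corr = 5.17 g·m⁻²·a⁻¹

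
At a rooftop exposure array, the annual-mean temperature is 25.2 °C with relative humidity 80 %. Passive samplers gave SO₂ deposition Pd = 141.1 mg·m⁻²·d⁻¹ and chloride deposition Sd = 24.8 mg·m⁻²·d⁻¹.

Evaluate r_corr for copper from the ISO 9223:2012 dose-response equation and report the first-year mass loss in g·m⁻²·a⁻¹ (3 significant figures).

r_corr = 19.1 g·m⁻²·a⁻¹

copper: f(T) = -0.080·(T−10) [T>10 °C] = -1.2160
  SO₂ term: 0.0053·141.1^0.26·exp(0.059·80-1.2160) = 0.6381
  Cl⁻ term: 0.01025·24.8^0.27·exp(0.036·80+0.049·25.2) = 1.494
  r_corr = 0.6381 + 1.494 = 2.132 μm/a
Convert to mass loss: 2.132 μm/a × 8.96 g/cm³ = 19.1 g·m⁻²·a⁻¹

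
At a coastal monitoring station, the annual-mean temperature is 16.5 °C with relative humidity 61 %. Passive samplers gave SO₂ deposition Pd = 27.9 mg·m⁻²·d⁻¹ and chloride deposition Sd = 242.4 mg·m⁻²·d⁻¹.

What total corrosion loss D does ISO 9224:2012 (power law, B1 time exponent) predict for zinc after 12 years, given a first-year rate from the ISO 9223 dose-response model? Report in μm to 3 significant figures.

zinc: f(T) = -0.071·(T−10) [T>10 °C] = -0.4615
  SO₂ term: 0.0129·27.9^0.44·exp(0.046·61-0.4615) = 0.5819
  Sd branch = 0.0175·Sd^0.57·e^(0.008·RH+0.085·T) = 2.65 μm/a
  r_corr = 0.5819 + 2.65 = 3.232 μm/a
ISO 9224: D(t) = r_corr · t^b with b = 0.813 (zinc, B1)
  D(12) = 3.232 × 12^0.813 = 3.232 × 7.54 = 24.37 μm

D(12) = 24.4 μm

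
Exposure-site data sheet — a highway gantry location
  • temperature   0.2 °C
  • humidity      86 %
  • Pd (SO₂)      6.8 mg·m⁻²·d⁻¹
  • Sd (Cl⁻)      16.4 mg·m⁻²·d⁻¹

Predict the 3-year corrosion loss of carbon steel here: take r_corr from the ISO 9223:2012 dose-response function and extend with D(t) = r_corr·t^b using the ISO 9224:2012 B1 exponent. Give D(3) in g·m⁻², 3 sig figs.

D(3) = 225 g·m⁻²

carbon steel: temperature factor f = +0.150·(-9.8) = -1.4700
  SO₂ term: 1.77·6.8^0.52·exp(0.02·86-1.4700) = 6.158
  Cl⁻ term: 0.102·16.4^0.62·exp(0.033·86+0.04·0.2) = 9.95
  sum: 6.158 + 9.95 → r_corr = 16.11 μm/a
Long-term exponent b (ISO 9224 Table 2, B1) = 0.523
  D(3) = 16.11 × 3^0.523 = 16.11 × 1.776 = 28.61 μm
  Mass loss = 28.61 μm × 7.85 g/cm³ = 224.6 g·m⁻²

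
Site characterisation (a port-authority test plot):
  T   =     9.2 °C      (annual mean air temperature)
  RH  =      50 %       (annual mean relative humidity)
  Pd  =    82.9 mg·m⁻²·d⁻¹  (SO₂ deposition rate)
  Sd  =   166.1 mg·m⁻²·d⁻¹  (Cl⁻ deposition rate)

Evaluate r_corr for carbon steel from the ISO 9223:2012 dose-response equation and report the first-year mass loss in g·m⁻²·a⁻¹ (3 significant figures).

carbon steel: f(T) = +0.150·(T−10) [T≤10 °C] = -0.1200
  Pd branch = 1.77·Pd^0.52·e^(0.02·RH+f) = 42.44 μm/a
  Sd branch = 0.102·Sd^0.62·e^(0.033·RH+0.04·T) = 18.27 μm/a
  r_corr = 42.44 + 18.27 = 60.71 μm/a
Convert to mass loss: 60.71 μm/a × 7.85 g/cm³ = 476.6 g·m⁻²·a⁻¹

r_corr = 477 g·m⁻²·a⁻¹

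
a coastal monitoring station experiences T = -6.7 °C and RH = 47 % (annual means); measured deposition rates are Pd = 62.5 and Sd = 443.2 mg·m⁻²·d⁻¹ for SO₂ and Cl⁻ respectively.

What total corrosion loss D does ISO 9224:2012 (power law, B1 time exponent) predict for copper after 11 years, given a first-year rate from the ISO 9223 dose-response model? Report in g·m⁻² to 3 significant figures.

D(11) = 10.6 g·m⁻²

copper: temperature factor f = +0.126·(-16.7) = -2.1042
  sulphur-dioxide contribution → 0.03032 μm/a
  chloride contribution → 0.2078 μm/a
  total first-year rate 0.2381 μm/a
Long-term exponent b (ISO 9224 Table 2, B1) = 0.667
  D(11) = 0.2381 × 11^0.667 = 0.2381 × 4.95 = 1.178 μm
  Mass loss = 1.178 μm × 8.96 g/cm³ = 10.56 g·m⁻²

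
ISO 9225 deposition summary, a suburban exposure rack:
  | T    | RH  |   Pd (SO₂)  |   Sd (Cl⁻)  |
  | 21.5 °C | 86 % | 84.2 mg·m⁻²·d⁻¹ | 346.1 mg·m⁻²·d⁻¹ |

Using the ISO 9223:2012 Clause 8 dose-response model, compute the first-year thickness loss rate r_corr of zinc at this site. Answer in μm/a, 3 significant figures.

r_corr = 8.16 μm/a

zinc: T>10 °C ⇒ hinge -0.071·(21.5−10) = -0.8165
  SO₂ term: 0.0129·84.2^0.44·exp(0.046·86-0.8165) = 2.095
  Sd branch = 0.0175·Sd^0.57·e^(0.008·RH+0.085·T) = 6.065 μm/a
  r_corr = 2.095 + 6.065 = 8.16 μm/a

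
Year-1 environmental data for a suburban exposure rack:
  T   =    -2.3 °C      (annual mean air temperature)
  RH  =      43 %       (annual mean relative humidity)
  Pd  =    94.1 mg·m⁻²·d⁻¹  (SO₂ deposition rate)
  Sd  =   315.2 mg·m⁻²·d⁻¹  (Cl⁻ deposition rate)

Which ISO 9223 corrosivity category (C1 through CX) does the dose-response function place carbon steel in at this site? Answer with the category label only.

carbon steel: temperature factor f = +0.150·(-12.3) = -1.8450
  Pd branch = 1.77·Pd^0.52·e^(0.02·RH+f) = 7.022 μm/a
  Cl⁻ term: 0.102·315.2^0.62·exp(0.033·43+0.04·-2.3) = 13.62
  sum: 7.022 + 13.62 → r_corr = 20.64 μm/a
20.6 μm/a falls in (1.3, 25] for carbon steel → category C2

C2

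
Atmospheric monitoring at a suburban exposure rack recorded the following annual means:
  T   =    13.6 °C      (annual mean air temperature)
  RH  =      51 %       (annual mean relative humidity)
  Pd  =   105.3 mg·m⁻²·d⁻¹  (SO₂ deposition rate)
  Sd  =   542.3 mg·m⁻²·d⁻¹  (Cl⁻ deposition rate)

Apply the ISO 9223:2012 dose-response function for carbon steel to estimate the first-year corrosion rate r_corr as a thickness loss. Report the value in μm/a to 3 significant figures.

carbon steel: T>10 °C ⇒ hinge -0.054·(13.6−10) = -0.1944
  Pd branch = 1.77·Pd^0.52·e^(0.02·RH+f) = 45.52 μm/a
  Sd branch = 0.102·Sd^0.62·e^(0.033·RH+0.04·T) = 46.88 μm/a
  r_corr = 45.52 + 46.88 = 92.4 μm/a

r_corr = 92.4 μm/a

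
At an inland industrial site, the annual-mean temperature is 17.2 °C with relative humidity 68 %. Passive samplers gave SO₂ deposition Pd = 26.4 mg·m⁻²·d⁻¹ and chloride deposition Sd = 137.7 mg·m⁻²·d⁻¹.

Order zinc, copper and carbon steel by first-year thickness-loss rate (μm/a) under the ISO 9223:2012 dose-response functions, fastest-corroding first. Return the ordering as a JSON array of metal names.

["carbon steel", "zinc", "copper"]

zinc: temperature factor f = -0.071·(7.2) = -0.5112
  sulphur-dioxide contribution → 0.7457 μm/a
  chloride contribution → 2.155 μm/a
  ⇒ r_corr(zinc) = 2.901 μm/a
copper: T>10 °C ⇒ hinge -0.080·(17.2−10) = -0.5760
  sulphur-dioxide contribution → 0.3856 μm/a
  chloride contribution → 1.041 μm/a
  ⇒ r_corr(copper) = 1.427 μm/a
carbon steel: temperature factor f = -0.054·(7.2) = -0.3888
  sulphur-dioxide contribution → 25.64 μm/a
  chloride contribution → 40.56 μm/a
  total first-year rate 66.2 μm/a
Ordering by μm/a: carbon steel (66.2) > zinc (2.9) > copper (1.43)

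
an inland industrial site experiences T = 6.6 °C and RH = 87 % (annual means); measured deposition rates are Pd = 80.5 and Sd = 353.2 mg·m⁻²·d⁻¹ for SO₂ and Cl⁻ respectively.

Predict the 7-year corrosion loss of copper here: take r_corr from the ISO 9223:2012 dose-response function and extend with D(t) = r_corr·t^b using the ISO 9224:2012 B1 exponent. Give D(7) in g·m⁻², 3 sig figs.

D(7) = 112 g·m⁻²

copper: f(T) = +0.126·(T−10) [T≤10 °C] = -0.4284
  sulphur-dioxide contribution → 1.832 μm/a
  chloride contribution → 1.583 μm/a
  total first-year rate 3.415 μm/a
Power-law: D(7) = r_corr · 7^0.667
  D(7) = 3.415 × 7^0.667 = 3.415 × 3.662 = 12.5 μm
  Mass loss = 12.5 μm × 8.96 g/cm³ = 112 g·m⁻²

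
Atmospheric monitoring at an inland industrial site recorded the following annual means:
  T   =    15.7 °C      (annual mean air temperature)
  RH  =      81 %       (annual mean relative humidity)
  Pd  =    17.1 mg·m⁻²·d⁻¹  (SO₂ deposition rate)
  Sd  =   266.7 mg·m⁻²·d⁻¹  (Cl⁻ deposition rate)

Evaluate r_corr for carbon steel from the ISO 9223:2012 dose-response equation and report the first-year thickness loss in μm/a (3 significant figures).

carbon steel: temperature factor f = -0.054·(5.7) = -0.3078
  Pd branch = 1.77·Pd^0.52·e^(0.02·RH+f) = 28.77 μm/a
  Sd branch = 0.102·Sd^0.62·e^(0.033·RH+0.04·T) = 88.38 μm/a
  sum: 28.77 + 88.38 → r_corr = 117.2 μm/a

r_corr = 117 μm/a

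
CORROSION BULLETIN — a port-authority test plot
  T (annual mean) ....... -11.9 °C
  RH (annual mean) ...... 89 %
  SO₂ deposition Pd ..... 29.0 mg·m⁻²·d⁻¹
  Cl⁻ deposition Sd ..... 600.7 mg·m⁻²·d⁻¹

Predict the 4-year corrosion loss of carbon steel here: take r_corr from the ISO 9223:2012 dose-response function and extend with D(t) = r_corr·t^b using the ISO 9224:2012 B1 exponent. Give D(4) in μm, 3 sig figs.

carbon steel: f(T) = +0.150·(T−10) [T≤10 °C] = -3.2850
  sulphur-dioxide contribution → 2.264 μm/a
  chloride contribution → 63.12 μm/a
  total first-year rate 65.38 μm/a
Power-law: D(4) = r_corr · 4^0.523
  D(4) = 65.38 × 4^0.523 = 65.38 × 2.065 = 135 μm

D(4) = 135 μm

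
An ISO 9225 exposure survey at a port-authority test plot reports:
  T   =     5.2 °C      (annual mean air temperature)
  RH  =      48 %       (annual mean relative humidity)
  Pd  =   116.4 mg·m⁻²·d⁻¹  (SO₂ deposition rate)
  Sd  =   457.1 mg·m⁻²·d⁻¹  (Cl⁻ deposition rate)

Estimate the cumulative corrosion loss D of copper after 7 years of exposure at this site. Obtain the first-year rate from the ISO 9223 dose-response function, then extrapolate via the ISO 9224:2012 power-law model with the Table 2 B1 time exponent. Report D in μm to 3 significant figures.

copper: T≤10 °C ⇒ hinge +0.126·(5.2−10) = -0.6048
  Pd branch = 0.0053·Pd^0.26·e^(0.059·RH+f) = 0.1693 μm/a
  Cl⁻ term: 0.01025·457.1^0.27·exp(0.036·48+0.049·5.2) = 0.3891
  sum: 0.1693 + 0.3891 → r_corr = 0.5584 μm/a
ISO 9224: D(t) = r_corr · t^b with b = 0.667 (copper, B1)
  D(7) = 0.5584 × 7^0.667 = 0.5584 × 3.662 = 2.045 μm

D(7) = 2.04 μm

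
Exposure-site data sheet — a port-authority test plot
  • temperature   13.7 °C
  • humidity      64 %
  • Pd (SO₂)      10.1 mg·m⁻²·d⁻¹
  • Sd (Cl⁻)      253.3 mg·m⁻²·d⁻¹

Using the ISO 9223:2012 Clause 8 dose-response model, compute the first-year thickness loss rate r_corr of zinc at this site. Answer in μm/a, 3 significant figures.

r_corr = 2.71 μm/a

zinc: f(T) = -0.071·(T−10) [T>10 °C] = -0.2627
  Pd branch = 0.0129·Pd^0.44·e^(0.046·RH+f) = 0.5212 μm/a
  Cl⁻ term: 0.0175·253.3^0.57·exp(0.008·64+0.085·13.7) = 2.194
  r_corr = 0.5212 + 2.194 = 2.715 μm/a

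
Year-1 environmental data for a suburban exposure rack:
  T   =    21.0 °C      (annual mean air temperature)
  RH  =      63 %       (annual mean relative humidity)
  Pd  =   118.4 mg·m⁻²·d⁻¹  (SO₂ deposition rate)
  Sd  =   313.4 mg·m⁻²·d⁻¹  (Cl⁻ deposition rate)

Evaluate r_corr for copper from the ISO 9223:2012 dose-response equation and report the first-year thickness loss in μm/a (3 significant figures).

copper: f(T) = -0.080·(T−10) [T>10 °C] = -0.8800
  SO₂ term: 0.0053·118.4^0.26·exp(0.059·63-0.8800) = 0.3129
  Sd branch = 0.01025·Sd^0.27·e^(0.036·RH+0.049·T) = 1.308 μm/a
  r_corr = 0.3129 + 1.308 = 1.621 μm/a

r_corr = 1.62 μm/a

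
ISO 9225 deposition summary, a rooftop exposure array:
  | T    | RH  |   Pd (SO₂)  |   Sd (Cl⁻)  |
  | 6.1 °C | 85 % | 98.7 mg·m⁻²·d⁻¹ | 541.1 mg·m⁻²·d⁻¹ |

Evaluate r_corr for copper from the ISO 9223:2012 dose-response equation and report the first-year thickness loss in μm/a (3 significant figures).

copper: T≤10 °C ⇒ hinge +0.126·(6.1−10) = -0.4914
  Pd branch = 0.0053·Pd^0.26·e^(0.059·RH+f) = 1.612 μm/a
  Sd branch = 0.01025·Sd^0.27·e^(0.036·RH+0.049·T) = 1.612 μm/a
  sum: 1.612 + 1.612 → r_corr = 3.224 μm/a

r_corr = 3.22 μm/a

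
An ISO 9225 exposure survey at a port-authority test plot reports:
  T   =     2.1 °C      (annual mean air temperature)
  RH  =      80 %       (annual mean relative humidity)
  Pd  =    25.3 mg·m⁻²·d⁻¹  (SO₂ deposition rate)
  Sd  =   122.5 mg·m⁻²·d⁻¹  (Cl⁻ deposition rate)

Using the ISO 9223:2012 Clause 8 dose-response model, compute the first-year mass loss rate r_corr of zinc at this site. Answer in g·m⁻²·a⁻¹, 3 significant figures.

zinc: T≤10 °C ⇒ hinge +0.038·(2.1−10) = -0.3002
  SO₂ term: 0.0129·25.3^0.44·exp(0.046·80-0.3002) = 1.57
  Cl⁻ term: 0.0175·122.5^0.57·exp(0.008·80+0.085·2.1) = 0.6148
  sum: 1.57 + 0.6148 → r_corr = 2.184 μm/a
Convert to mass loss: 2.184 μm/a × 7.14 g/cm³ = 15.6 g·m⁻²·a⁻¹

r_corr = 15.6 g·m⁻²·a⁻¹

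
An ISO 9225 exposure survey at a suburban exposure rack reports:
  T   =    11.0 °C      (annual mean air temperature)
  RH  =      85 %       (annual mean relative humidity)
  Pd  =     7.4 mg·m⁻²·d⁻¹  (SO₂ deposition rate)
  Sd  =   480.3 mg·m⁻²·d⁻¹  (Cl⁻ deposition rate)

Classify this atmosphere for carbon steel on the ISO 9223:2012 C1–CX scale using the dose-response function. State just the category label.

carbon steel: T>10 °C ⇒ hinge -0.054·(11.0−10) = -0.0540
  SO₂ term: 1.77·7.4^0.52·exp(0.02·85-0.0540) = 25.99
  Cl⁻ term: 0.102·480.3^0.62·exp(0.033·85+0.04·11.0) = 120.3
  sum: 25.99 + 120.3 → r_corr = 146.3 μm/a
146 μm/a falls in (80, 200] for carbon steel → category C5

C5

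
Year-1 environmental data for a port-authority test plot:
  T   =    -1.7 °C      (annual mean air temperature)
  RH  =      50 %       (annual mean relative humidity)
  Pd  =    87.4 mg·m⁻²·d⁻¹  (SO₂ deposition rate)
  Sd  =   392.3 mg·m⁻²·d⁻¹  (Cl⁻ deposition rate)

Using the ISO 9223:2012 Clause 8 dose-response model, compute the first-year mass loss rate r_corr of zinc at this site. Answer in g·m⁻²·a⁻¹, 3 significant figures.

zinc: temperature factor f = +0.038·(-11.7) = -0.4446
  SO₂ term: 0.0129·87.4^0.44·exp(0.046·50-0.4446) = 0.5897
  Cl⁻ term: 0.0175·392.3^0.57·exp(0.008·50+0.085·-1.7) = 0.6798
  sum: 0.5897 + 0.6798 → r_corr = 1.269 μm/a
Convert to mass loss: 1.269 μm/a × 7.14 g/cm³ = 9.064 g·m⁻²·a⁻¹

r_corr = 9.06 g·m⁻²·a⁻¹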